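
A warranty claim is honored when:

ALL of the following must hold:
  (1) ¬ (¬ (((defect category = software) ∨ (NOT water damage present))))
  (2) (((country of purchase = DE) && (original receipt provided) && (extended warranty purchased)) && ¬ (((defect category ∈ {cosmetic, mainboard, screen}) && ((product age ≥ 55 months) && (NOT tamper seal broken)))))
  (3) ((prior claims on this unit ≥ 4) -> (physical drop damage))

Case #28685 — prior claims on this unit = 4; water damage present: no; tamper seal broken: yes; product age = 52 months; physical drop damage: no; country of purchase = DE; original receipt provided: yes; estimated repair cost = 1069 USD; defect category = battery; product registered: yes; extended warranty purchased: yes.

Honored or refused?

Atomic conditions:
  defect category = software: battery == software is false
  NOT water damage present: no → true
  country of purchase = DE: DE == DE is true
  original receipt provided: yes → true
  extended warranty purchased: yes → true
  defect category ∈ {cosmetic, mainboard, screen}: battery is not in the set → false
  product age ≥ 55 months: 52 ≥ 55 is false
  NOT tamper seal broken: yes → false
  prior claims on this unit ≥ 4: 4 ≥ 4 is true
  physical drop damage: no → false
Combine:
[1.1.1] false OR true = true
[1.1] NOT true = false
[1] NOT false = true
[2.1] true AND true AND true = true
[2.2.1.2] false AND false = false
[2.2.1] false AND false = false
[2.2] NOT false = true
[2] true AND true = true
[3] true → false = false
[root] true AND true AND false = false
Overall: false → refused

Refused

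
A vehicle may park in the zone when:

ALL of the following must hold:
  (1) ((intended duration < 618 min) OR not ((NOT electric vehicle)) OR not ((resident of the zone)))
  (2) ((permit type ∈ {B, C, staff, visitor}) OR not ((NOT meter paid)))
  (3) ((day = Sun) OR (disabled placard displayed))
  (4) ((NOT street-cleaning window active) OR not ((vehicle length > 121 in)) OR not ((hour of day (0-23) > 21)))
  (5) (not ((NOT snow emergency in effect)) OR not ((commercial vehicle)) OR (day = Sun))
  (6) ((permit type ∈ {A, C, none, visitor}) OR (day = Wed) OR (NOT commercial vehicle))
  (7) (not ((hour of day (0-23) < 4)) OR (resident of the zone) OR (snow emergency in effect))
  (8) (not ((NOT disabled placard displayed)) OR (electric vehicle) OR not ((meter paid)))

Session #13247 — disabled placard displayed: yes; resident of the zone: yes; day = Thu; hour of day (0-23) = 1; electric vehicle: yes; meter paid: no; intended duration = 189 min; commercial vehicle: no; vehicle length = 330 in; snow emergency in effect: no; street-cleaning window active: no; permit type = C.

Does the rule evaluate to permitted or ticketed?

Permitted

Atomic conditions:
  intended duration < 618 min: 189 < 618 is true
  NOT electric vehicle: yes → false
  resident of the zone: yes → true
  permit type ∈ {B, C, staff, visitor}: C is in the set → true
  NOT meter paid: no → true
  day = Sun: Thu == Sun is false
  disabled placard displayed: yes → true
  NOT street-cleaning window active: no → true
  vehicle length > 121 in: 330 > 121 is true
  hour of day (0-23) > 21: 1 > 21 is false
  NOT snow emergency in effect: no → true
  commercial vehicle: no → false
  permit type ∈ {A, C, none, visitor}: C is in the set → true
  day = Wed: Thu == Wed is false
  NOT commercial vehicle: no → true
  hour of day (0-23) < 4: 1 < 4 is true
  snow emergency in effect: no → false
  NOT disabled placard displayed: yes → false
  electric vehicle: yes → true
  meter paid: no → false
Combine:
[1.2] NOT false = true
[1.3] NOT true = false
[1] true OR true OR false = true
[2.2] NOT true = false
[2] true OR false = true
[3] false OR true = true
[4.2] NOT true = false
[4.3] NOT false = true
[4] true OR false OR true = true
[5.1] NOT true = false
[5.2] NOT false = true
[5] false OR true OR false = true
[6] true OR false OR true = true
[7.1] NOT true = false
[7] false OR true OR false = true
[8.1] NOT false = true
[8.3] NOT false = true
[8] true OR true OR true = true
[root] true AND true AND true AND true AND true AND true AND true AND true = true
Overall: true → permitted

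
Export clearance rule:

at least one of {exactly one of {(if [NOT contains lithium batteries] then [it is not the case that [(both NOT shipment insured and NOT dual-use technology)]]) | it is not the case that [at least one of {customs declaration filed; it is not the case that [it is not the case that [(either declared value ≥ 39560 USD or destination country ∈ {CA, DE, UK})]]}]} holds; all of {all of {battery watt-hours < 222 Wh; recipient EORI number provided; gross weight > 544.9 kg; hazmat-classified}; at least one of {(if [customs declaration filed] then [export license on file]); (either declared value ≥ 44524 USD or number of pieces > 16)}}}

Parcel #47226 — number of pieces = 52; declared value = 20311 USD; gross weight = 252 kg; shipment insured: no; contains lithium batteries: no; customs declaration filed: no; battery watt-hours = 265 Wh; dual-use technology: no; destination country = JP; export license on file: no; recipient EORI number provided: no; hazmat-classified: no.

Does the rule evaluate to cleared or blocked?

Cleared

Atomic conditions:
  NOT contains lithium batteries: no → true
  NOT shipment insured: no → true
  NOT dual-use technology: no → true
  customs declaration filed: no → false
  declared value ≥ 39560 USD: 20311 ≥ 39560 is false
  destination country ∈ {CA, DE, UK}: JP is not in the set → false
  battery watt-hours < 222 Wh: 265 < 222 is false
  recipient EORI number provided: no → false
  gross weight > 544.9 kg: 252 > 544.9 is false
  hazmat-classified: no → false
  export license on file: no → false
  declared value ≥ 44524 USD: 20311 ≥ 44524 is false
  number of pieces > 16: 52 > 16 is true
Combine:
[1.1.2.1] true AND true = true
[1.1.2] NOT true = false
[1.1] true → false = false
[1.2.1.2.1.1] false OR false = false
[1.2.1.2.1] NOT false = true
[1.2.1.2] NOT true = false
[1.2.1] false OR false = false
[1.2] NOT false = true
[1] exactly-one(false, true) = true
[2.1] false AND false AND false AND false = false
[2.2.1] false → false (antecedent false ⇒ implication holds) = true
[2.2.2] false OR true = true
[2.2] true OR true = true
[2] false AND true = false
[root] true OR false = true
Overall: true → cleared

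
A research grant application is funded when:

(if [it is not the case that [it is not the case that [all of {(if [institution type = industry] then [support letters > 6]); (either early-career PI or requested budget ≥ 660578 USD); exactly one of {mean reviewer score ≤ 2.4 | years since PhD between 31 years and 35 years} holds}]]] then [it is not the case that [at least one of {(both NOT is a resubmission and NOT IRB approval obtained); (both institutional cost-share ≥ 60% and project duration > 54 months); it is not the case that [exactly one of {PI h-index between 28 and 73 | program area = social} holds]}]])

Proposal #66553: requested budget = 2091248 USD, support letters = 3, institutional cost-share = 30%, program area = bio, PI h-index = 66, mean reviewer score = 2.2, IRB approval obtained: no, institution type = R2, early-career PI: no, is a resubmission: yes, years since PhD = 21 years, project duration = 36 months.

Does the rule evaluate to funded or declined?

Funded

Atomic conditions:
  institution type = industry: R2 == industry is false
  support letters > 6: 3 > 6 is false
  early-career PI: no → false
  requested budget ≥ 660578 USD: 2091248 ≥ 660578 is true
  mean reviewer score ≤ 2.4: 2.2 ≤ 2.4 is true
  years since PhD between 31 years and 35 years: 21 in [31, 35] is false
  NOT is a resubmission: yes → false
  NOT IRB approval obtained: no → true
  institutional cost-share ≥ 60%: 30 ≥ 60 is false
  project duration > 54 months: 36 > 54 is false
  PI h-index between 28 and 73: 66 in [28, 73] is true
  program area = social: bio == social is false
Combine:
[1.1.1.1] false → false (antecedent false ⇒ implication holds) = true
[1.1.1.2] false OR true = true
[1.1.1.3] exactly-one(true, false) = true
[1.1.1] true AND true AND true = true
[1.1] NOT true = false
[1] NOT false = true
[2.1.1] false AND true = false
[2.1.2] false AND false = false
[2.1.3.1] exactly-one(true, false) = true
[2.1.3] NOT true = false
[2.1] false OR false OR false = false
[2] NOT false = true
[root] true → true = true
Overall: true → funded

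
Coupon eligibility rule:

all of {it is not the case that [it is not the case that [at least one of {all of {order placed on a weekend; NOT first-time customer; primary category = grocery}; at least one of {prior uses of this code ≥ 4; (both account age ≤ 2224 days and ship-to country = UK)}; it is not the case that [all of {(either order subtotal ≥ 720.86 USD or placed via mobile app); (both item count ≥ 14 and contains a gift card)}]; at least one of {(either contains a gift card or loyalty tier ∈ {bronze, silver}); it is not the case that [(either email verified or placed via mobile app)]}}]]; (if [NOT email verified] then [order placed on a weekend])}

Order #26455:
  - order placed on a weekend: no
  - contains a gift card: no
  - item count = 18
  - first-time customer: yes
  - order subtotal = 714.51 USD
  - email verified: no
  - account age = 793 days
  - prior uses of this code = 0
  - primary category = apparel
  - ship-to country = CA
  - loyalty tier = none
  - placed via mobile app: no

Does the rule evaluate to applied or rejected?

Rejected

Atomic conditions:
  order placed on a weekend: no → false
  NOT first-time customer: yes → false
  primary category = grocery: apparel == grocery is false
  prior uses of this code ≥ 4: 0 ≥ 4 is false
  account age ≤ 2224 days: 793 ≤ 2224 is true
  ship-to country = UK: CA == UK is false
  order subtotal ≥ 720.86 USD: 714.51 ≥ 720.86 is false
  placed via mobile app: no → false
  item count ≥ 14: 18 ≥ 14 is true
  contains a gift card: no → false
  loyalty tier ∈ {bronze, silver}: none is not in the set → false
  email verified: no → false
  NOT email verified: no → true
Combine:
[1.1.1.1] false AND false AND false = false
[1.1.1.2.2] true AND false = false
[1.1.1.2] false OR false = false
[1.1.1.3.1.1] false OR false = false
[1.1.1.3.1.2] true AND false = false
[1.1.1.3.1] false AND false = false
[1.1.1.3] NOT false = true
[1.1.1.4.1] false OR false = false
[1.1.1.4.2.1] false OR false = false
[1.1.1.4.2] NOT false = true
[1.1.1.4] false OR true = true
[1.1.1] false OR false OR true OR true = true
[1.1] NOT true = false
[1] NOT false = true
[2] true → false = false
[root] true AND false = false
Overall: false → rejected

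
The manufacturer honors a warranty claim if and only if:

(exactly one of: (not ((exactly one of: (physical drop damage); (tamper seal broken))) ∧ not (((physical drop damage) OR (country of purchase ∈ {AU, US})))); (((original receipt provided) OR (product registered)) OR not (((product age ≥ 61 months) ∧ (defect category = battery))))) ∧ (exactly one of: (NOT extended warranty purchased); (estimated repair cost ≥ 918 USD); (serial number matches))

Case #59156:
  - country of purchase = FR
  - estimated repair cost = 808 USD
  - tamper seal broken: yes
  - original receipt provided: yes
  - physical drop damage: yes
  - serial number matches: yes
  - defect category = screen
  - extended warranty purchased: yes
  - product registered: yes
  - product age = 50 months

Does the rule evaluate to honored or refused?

Atomic conditions:
  physical drop damage: yes → true
  tamper seal broken: yes → true
  country of purchase ∈ {AU, US}: FR is not in the set → false
  original receipt provided: yes → true
  product registered: yes → true
  product age ≥ 61 months: 50 ≥ 61 is false
  defect category = battery: screen == battery is false
  NOT extended warranty purchased: yes → false
  estimated repair cost ≥ 918 USD: 808 ≥ 918 is false
  serial number matches: yes → true
Combine:
[1.1.1.1] exactly-one(true, true) = false
[1.1.1] NOT false = true
[1.1.2.1] true OR false = true
[1.1.2] NOT true = false
[1.1] true AND false = false
[1.2.1] true OR true = true
[1.2.2.1] false AND false = false
[1.2.2] NOT false = true
[1.2] true OR true = true
[1] exactly-one(false, true) = true
[2] exactly-one(false, false, true) = true
[root] true AND true = true
Overall: true → honored

Honored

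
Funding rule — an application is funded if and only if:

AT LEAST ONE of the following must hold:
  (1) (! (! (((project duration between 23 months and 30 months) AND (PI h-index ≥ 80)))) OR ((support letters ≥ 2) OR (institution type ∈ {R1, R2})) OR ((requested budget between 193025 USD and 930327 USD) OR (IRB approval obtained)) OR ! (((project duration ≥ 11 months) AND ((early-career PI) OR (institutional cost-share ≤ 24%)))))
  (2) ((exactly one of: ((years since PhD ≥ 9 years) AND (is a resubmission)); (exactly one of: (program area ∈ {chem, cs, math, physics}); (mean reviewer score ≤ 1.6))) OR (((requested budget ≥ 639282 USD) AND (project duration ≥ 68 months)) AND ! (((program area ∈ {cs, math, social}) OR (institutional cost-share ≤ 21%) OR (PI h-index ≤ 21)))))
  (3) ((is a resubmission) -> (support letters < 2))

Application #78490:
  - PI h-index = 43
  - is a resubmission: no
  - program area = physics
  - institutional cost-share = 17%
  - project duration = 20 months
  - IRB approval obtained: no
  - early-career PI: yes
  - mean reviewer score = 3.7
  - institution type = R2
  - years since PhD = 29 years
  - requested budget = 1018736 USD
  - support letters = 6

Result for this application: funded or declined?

Funded

Atomic conditions:
  project duration between 23 months and 30 months: 20 in [23, 30] is false
  PI h-index ≥ 80: 43 ≥ 80 is false
  support letters ≥ 2: 6 ≥ 2 is true
  institution type ∈ {R1, R2}: R2 is in the set → true
  requested budget between 193025 USD and 930327 USD: 1018736 in [193025, 930327] is false
  IRB approval obtained: no → false
  project duration ≥ 11 months: 20 ≥ 11 is true
  early-career PI: yes → true
  institutional cost-share ≤ 24%: 17 ≤ 24 is true
  years since PhD ≥ 9 years: 29 ≥ 9 is true
  is a resubmission: no → false
  program area ∈ {chem, cs, math, physics}: physics is in the set → true
  mean reviewer score ≤ 1.6: 3.7 ≤ 1.6 is false
  requested budget ≥ 639282 USD: 1018736 ≥ 639282 is true
  project duration ≥ 68 months: 20 ≥ 68 is false
  program area ∈ {cs, math, social}: physics is not in the set → false
  institutional cost-share ≤ 21%: 17 ≤ 21 is true
  PI h-index ≤ 21: 43 ≤ 21 is false
  support letters < 2: 6 < 2 is false
Combine:
[1.1.1.1] false AND false = false
[1.1.1] NOT false = true
[1.1] NOT true = false
[1.2] true OR true = true
[1.3] false OR false = false
[1.4.1.2] true OR true = true
[1.4.1] true AND true = true
[1.4] NOT true = false
[1] false OR true OR false OR false = true
[2.1.1] true AND false = false
[2.1.2] exactly-one(true, false) = true
[2.1] exactly-one(false, true) = true
[2.2.1] true AND false = false
[2.2.2.1] false OR true OR false = true
[2.2.2] NOT true = false
[2.2] false AND false = false
[2] true OR false = true
[3] false → false (antecedent false ⇒ implication holds) = true
[root] true OR true OR true = true
Overall: true → funded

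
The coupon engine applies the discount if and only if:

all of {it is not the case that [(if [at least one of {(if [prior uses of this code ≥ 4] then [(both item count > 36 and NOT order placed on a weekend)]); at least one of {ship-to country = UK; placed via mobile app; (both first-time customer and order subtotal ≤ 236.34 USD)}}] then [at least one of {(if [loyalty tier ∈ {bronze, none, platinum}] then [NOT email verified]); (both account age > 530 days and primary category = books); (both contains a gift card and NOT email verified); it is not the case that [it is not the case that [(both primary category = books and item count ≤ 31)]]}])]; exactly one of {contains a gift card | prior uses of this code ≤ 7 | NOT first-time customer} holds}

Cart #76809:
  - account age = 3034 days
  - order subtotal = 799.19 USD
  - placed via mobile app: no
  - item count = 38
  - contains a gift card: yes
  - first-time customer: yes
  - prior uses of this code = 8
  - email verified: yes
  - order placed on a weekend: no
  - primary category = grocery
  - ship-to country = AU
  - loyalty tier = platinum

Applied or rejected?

Applied

Atomic conditions:
  prior uses of this code ≥ 4: 8 ≥ 4 is true
  item count > 36: 38 > 36 is true
  NOT order placed on a weekend: no → true
  ship-to country = UK: AU == UK is false
  placed via mobile app: no → false
  first-time customer: yes → true
  order subtotal ≤ 236.34 USD: 799.19 ≤ 236.34 is false
  loyalty tier ∈ {bronze, none, platinum}: platinum is in the set → true
  NOT email verified: yes → false
  account age > 530 days: 3034 > 530 is true
  primary category = books: grocery == books is false
  contains a gift card: yes → true
  item count ≤ 31: 38 ≤ 31 is false
  prior uses of this code ≤ 7: 8 ≤ 7 is false
  NOT first-time customer: yes → false
Combine:
[1.1.1.1.2] true AND true = true
[1.1.1.1] true → true = true
[1.1.1.2.3] true AND false = false
[1.1.1.2] false OR false OR false = false
[1.1.1] true OR false = true
[1.1.2.1] true → false = false
[1.1.2.2] true AND false = false
[1.1.2.3] true AND false = false
[1.1.2.4.1.1] false AND false = false
[1.1.2.4.1] NOT false = true
[1.1.2.4] NOT true = false
[1.1.2] false OR false OR false OR false = false
[1.1] true → false = false
[1] NOT false = true
[2] exactly-one(true, false, false) = true
[root] true AND true = true
Overall: true → applied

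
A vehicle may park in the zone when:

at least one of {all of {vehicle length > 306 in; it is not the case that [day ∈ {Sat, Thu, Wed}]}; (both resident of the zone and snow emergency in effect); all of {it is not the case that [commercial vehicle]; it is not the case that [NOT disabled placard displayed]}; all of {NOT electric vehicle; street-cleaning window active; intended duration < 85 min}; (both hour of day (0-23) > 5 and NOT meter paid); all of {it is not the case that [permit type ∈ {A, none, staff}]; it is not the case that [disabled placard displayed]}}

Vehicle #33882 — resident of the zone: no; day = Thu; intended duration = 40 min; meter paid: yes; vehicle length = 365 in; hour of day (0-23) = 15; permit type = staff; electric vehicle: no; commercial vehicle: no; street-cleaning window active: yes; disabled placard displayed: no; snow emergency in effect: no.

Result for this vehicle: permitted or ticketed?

Atomic conditions:
  vehicle length > 306 in: 365 > 306 is true
  day ∈ {Sat, Thu, Wed}: Thu is in the set → true
  resident of the zone: no → false
  snow emergency in effect: no → false
  commercial vehicle: no → false
  NOT disabled placard displayed: no → true
  NOT electric vehicle: no → true
  street-cleaning window active: yes → true
  intended duration < 85 min: 40 < 85 is true
  hour of day (0-23) > 5: 15 > 5 is true
  NOT meter paid: yes → false
  permit type ∈ {A, none, staff}: staff is in the set → true
  disabled placard displayed: no → false
Combine:
[1.2] NOT true = false
[1] true AND false = false
[2] false AND false = false
[3.1] NOT false = true
[3.2] NOT true = false
[3] true AND false = false
[4] true AND true AND true = true
[5] true AND false = false
[6.1] NOT true = false
[6.2] NOT false = true
[6] false AND true = false
[root] false OR false OR false OR true OR false OR false = true
Overall: true → permitted

Permitted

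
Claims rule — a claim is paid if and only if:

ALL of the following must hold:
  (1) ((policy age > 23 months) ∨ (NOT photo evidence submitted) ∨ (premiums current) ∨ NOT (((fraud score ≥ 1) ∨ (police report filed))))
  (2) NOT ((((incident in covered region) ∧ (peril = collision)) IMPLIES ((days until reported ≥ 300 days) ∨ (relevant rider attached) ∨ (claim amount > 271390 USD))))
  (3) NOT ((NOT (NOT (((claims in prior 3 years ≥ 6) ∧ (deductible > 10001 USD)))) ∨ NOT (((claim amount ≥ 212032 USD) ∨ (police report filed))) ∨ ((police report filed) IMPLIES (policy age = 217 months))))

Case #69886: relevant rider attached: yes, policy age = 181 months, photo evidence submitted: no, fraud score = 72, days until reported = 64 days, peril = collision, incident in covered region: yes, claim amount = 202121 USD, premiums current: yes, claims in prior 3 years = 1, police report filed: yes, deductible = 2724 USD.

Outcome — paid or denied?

Denied

Atomic conditions:
  policy age > 23 months: 181 > 23 is true
  NOT photo evidence submitted: no → true
  premiums current: yes → true
  fraud score ≥ 1: 72 ≥ 1 is true
  police report filed: yes → true
  incident in covered region: yes → true
  peril = collision: collision == collision is true
  days until reported ≥ 300 days: 64 ≥ 300 is false
  relevant rider attached: yes → true
  claim amount > 271390 USD: 202121 > 271390 is false
  claims in prior 3 years ≥ 6: 1 ≥ 6 is false
  deductible > 10001 USD: 2724 > 10001 is false
  claim amount ≥ 212032 USD: 202121 ≥ 212032 is false
  policy age = 217 months: 181 == 217 is false
Combine:
[1.4.1] true OR true = true
[1.4] NOT true = false
[1] true OR true OR true OR false = true
[2.1.1] true AND true = true
[2.1.2] false OR true OR false = true
[2.1] true → true = true
[2] NOT true = false
[3.1.1.1.1] false AND false = false
[3.1.1.1] NOT false = true
[3.1.1] NOT true = false
[3.1.2.1] false OR true = true
[3.1.2] NOT true = false
[3.1.3] true → false = false
[3.1] false OR false OR false = false
[3] NOT false = true
[root] true AND false AND true = false
Overall: false → denied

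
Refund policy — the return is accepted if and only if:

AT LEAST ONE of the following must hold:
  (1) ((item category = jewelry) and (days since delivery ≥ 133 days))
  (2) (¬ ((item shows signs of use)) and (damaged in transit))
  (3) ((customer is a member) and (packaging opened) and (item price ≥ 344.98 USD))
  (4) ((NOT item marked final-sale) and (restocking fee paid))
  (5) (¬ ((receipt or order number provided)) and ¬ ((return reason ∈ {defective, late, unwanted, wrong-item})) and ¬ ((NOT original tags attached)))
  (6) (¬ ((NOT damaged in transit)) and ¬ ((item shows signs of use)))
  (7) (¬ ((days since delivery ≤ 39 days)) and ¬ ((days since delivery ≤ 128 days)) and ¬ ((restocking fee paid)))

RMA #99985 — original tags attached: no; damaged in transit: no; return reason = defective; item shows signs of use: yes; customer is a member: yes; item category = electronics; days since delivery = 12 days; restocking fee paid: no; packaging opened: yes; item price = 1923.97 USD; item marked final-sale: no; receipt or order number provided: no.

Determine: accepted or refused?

Atomic conditions:
  item category = jewelry: electronics == jewelry is false
  days since delivery ≥ 133 days: 12 ≥ 133 is false
  item shows signs of use: yes → true
  damaged in transit: no → false
  customer is a member: yes → true
  packaging opened: yes → true
  item price ≥ 344.98 USD: 1923.97 ≥ 344.98 is true
  NOT item marked final-sale: no → true
  restocking fee paid: no → false
  receipt or order number provided: no → false
  return reason ∈ {defective, late, unwanted, wrong-item}: defective is in the set → true
  NOT original tags attached: no → true
  NOT damaged in transit: no → true
  days since delivery ≤ 39 days: 12 ≤ 39 is true
  days since delivery ≤ 128 days: 12 ≤ 128 is true
Combine:
[1] false AND false = false
[2.1] NOT true = false
[2] false AND false = false
[3] true AND true AND true = true
[4] true AND false = false
[5.1] NOT false = true
[5.2] NOT true = false
[5.3] NOT true = false
[5] true AND false AND false = false
[6.1] NOT true = false
[6.2] NOT true = false
[6] false AND false = false
[7.1] NOT true = false
[7.2] NOT true = false
[7.3] NOT false = true
[7] false AND false AND true = false
[root] false OR false OR true OR false OR false OR false OR false = true
Overall: true → accepted

Accepted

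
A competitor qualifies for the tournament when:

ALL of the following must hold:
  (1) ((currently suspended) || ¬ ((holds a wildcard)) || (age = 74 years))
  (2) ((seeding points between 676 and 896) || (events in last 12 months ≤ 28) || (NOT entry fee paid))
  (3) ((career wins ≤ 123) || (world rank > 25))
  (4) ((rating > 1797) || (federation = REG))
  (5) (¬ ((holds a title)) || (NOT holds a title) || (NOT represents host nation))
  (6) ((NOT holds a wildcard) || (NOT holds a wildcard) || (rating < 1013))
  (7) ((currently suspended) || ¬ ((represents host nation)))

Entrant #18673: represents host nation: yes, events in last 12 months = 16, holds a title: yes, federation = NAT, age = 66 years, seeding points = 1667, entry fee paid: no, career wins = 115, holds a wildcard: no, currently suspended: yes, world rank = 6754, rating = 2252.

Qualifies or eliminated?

Eliminated

Atomic conditions:
  currently suspended: yes → true
  holds a wildcard: no → false
  age = 74 years: 66 == 74 is false
  seeding points between 676 and 896: 1667 in [676, 896] is false
  events in last 12 months ≤ 28: 16 ≤ 28 is true
  NOT entry fee paid: no → true
  career wins ≤ 123: 115 ≤ 123 is true
  world rank > 25: 6754 > 25 is true
  rating > 1797: 2252 > 1797 is true
  federation = REG: NAT == REG is false
  holds a title: yes → true
  NOT holds a title: yes → false
  NOT represents host nation: yes → false
  NOT holds a wildcard: no → true
  rating < 1013: 2252 < 1013 is false
  represents host nation: yes → true
Combine:
[1.2] NOT false = true
[1] true OR true OR false = true
[2] false OR true OR true = true
[3] true OR true = true
[4] true OR false = true
[5.1] NOT true = false
[5] false OR false OR false = false
[6] true OR true OR false = true
[7.2] NOT true = false
[7] true OR false = true
[root] true AND true AND true AND true AND false AND true AND true = false
Overall: false → eliminated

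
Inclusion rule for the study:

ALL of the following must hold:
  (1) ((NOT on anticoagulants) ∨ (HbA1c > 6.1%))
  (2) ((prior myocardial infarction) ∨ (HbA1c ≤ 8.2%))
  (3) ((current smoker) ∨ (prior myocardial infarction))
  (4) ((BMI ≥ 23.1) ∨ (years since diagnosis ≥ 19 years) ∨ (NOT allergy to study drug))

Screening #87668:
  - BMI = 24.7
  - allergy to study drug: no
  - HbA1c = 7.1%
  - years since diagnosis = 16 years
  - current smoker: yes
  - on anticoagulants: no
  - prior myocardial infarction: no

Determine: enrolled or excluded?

Atomic conditions:
  NOT on anticoagulants: no → true
  HbA1c > 6.1%: 7.1 > 6.1 is true
  prior myocardial infarction: no → false
  HbA1c ≤ 8.2%: 7.1 ≤ 8.2 is true
  current smoker: yes → true
  BMI ≥ 23.1: 24.7 ≥ 23.1 is true
  years since diagnosis ≥ 19 years: 16 ≥ 19 is false
  NOT allergy to study drug: no → true
Combine:
[1] true OR true = true
[2] false OR true = true
[3] true OR false = true
[4] true OR false OR true = true
[root] true AND true AND true AND true = true
Overall: true → enrolled

Enrolled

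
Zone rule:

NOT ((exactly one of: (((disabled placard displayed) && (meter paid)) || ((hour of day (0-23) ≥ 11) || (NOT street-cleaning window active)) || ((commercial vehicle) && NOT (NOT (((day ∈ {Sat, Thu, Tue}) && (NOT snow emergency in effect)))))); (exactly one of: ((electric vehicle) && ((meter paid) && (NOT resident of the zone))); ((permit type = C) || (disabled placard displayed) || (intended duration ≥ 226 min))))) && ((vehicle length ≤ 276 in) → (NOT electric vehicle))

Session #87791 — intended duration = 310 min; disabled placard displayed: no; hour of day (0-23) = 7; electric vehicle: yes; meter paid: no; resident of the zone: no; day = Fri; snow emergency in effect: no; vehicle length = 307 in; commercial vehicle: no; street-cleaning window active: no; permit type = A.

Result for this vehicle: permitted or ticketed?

Permitted

Atomic conditions:
  disabled placard displayed: no → false
  meter paid: no → false
  hour of day (0-23) ≥ 11: 7 ≥ 11 is false
  NOT street-cleaning window active: no → true
  commercial vehicle: no → false
  day ∈ {Sat, Thu, Tue}: Fri is not in the set → false
  NOT snow emergency in effect: no → true
  electric vehicle: yes → true
  NOT resident of the zone: no → true
  permit type = C: A == C is false
  intended duration ≥ 226 min: 310 ≥ 226 is true
  vehicle length ≤ 276 in: 307 ≤ 276 is false
  NOT electric vehicle: yes → false
Combine:
[1.1.1.1] false AND false = false
[1.1.1.2] false OR true = true
[1.1.1.3.2.1.1] false AND true = false
[1.1.1.3.2.1] NOT false = true
[1.1.1.3.2] NOT true = false
[1.1.1.3] false AND false = false
[1.1.1] false OR true OR false = true
[1.1.2.1.2] false AND true = false
[1.1.2.1] true AND false = false
[1.1.2.2] false OR false OR true = true
[1.1.2] exactly-one(false, true) = true
[1.1] exactly-one(true, true) = false
[1] NOT false = true
[2] false → false (antecedent false ⇒ implication holds) = true
[root] true AND true = true
Overall: true → permitted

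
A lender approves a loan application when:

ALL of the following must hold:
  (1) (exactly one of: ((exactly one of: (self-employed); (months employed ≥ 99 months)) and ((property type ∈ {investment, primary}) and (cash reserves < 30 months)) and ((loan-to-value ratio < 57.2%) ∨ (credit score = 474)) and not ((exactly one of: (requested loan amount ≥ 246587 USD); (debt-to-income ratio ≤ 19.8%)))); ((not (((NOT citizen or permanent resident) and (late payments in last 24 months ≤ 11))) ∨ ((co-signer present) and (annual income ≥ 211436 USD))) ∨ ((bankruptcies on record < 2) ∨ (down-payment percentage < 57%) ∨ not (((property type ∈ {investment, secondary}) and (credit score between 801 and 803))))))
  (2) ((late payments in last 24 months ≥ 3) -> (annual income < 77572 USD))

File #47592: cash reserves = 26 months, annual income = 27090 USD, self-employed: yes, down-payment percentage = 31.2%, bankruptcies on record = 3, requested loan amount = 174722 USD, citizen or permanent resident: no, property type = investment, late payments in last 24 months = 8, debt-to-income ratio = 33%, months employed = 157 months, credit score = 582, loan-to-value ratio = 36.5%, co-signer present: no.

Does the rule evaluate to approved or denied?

Atomic conditions:
  self-employed: yes → true
  months employed ≥ 99 months: 157 ≥ 99 is true
  property type ∈ {investment, primary}: investment is in the set → true
  cash reserves < 30 months: 26 < 30 is true
  loan-to-value ratio < 57.2%: 36.5 < 57.2 is true
  credit score = 474: 582 == 474 is false
  requested loan amount ≥ 246587 USD: 174722 ≥ 246587 is false
  debt-to-income ratio ≤ 19.8%: 33 ≤ 19.8 is false
  NOT citizen or permanent resident: no → true
  late payments in last 24 months ≤ 11: 8 ≤ 11 is true
  co-signer present: no → false
  annual income ≥ 211436 USD: 27090 ≥ 211436 is false
  bankruptcies on record < 2: 3 < 2 is false
  down-payment percentage < 57%: 31.2 < 57 is true
  property type ∈ {investment, secondary}: investment is in the set → true
  credit score between 801 and 803: 582 in [801, 803] is false
  late payments in last 24 months ≥ 3: 8 ≥ 3 is true
  annual income < 77572 USD: 27090 < 77572 is true
Combine:
[1.1.1] exactly-one(true, true) = false
[1.1.2] true AND true = true
[1.1.3] true OR false = true
[1.1.4.1] exactly-one(false, false) = false
[1.1.4] NOT false = true
[1.1] false AND true AND true AND true = false
[1.2.1.1.1] true AND true = true
[1.2.1.1] NOT true = false
[1.2.1.2] false AND false = false
[1.2.1] false OR false = false
[1.2.2.3.1] true AND false = false
[1.2.2.3] NOT false = true
[1.2.2] false OR true OR true = true
[1.2] false OR true = true
[1] exactly-one(false, true) = true
[2] true → true = true
[root] true AND true = true
Overall: true → approved

Approved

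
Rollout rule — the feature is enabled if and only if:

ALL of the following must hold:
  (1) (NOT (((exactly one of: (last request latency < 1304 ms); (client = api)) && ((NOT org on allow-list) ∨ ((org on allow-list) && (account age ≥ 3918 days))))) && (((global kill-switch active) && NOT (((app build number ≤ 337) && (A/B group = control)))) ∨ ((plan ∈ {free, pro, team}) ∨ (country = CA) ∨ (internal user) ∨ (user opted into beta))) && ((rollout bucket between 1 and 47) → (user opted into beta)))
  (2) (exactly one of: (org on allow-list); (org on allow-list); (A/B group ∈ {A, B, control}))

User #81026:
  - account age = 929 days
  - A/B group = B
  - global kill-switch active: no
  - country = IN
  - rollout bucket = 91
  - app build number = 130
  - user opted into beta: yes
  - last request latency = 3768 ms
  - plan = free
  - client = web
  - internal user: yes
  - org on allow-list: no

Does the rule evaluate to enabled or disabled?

Enabled

Atomic conditions:
  last request latency < 1304 ms: 3768 < 1304 is false
  client = api: web == api is false
  NOT org on allow-list: no → true
  org on allow-list: no → false
  account age ≥ 3918 days: 929 ≥ 3918 is false
  global kill-switch active: no → false
  app build number ≤ 337: 130 ≤ 337 is true
  A/B group = control: B == control is false
  plan ∈ {free, pro, team}: free is in the set → true
  country = CA: IN == CA is false
  internal user: yes → true
  user opted into beta: yes → true
  rollout bucket between 1 and 47: 91 in [1, 47] is false
  A/B group ∈ {A, B, control}: B is in the set → true
Combine:
[1.1.1.1] exactly-one(false, false) = false
[1.1.1.2.2] false AND false = false
[1.1.1.2] true OR false = true
[1.1.1] false AND true = false
[1.1] NOT false = true
[1.2.1.2.1] true AND false = false
[1.2.1.2] NOT false = true
[1.2.1] false AND true = false
[1.2.2] true OR false OR true OR true = true
[1.2] false OR true = true
[1.3] false → true (antecedent false ⇒ implication holds) = true
[1] true AND true AND true = true
[2] exactly-one(false, false, true) = true
[root] true AND true = true
Overall: true → enabled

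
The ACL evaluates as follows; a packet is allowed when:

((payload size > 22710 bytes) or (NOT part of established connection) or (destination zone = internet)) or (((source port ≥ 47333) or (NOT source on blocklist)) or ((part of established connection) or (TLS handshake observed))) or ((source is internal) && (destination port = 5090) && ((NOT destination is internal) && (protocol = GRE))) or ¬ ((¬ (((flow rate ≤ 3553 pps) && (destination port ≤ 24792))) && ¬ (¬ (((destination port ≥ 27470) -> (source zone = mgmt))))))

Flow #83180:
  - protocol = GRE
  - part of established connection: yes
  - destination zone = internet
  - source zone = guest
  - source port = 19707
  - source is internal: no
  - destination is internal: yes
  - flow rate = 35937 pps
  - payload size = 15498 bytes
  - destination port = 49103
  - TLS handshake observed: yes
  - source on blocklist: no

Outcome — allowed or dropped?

Allowed

Atomic conditions:
  payload size > 22710 bytes: 15498 > 22710 is false
  NOT part of established connection: yes → false
  destination zone = internet: internet == internet is true
  source port ≥ 47333: 19707 ≥ 47333 is false
  NOT source on blocklist: no → true
  part of established connection: yes → true
  TLS handshake observed: yes → true
  source is internal: no → false
  destination port = 5090: 49103 == 5090 is false
  NOT destination is internal: yes → false
  protocol = GRE: GRE == GRE is true
  flow rate ≤ 3553 pps: 35937 ≤ 3553 is false
  destination port ≤ 24792: 49103 ≤ 24792 is false
  destination port ≥ 27470: 49103 ≥ 27470 is true
  source zone = mgmt: guest == mgmt is false
Combine:
[1] false OR false OR true = true
[2.1] false OR true = true
[2.2] true OR true = true
[2] true OR true = true
[3.3] false AND true = false
[3] false AND false AND false = false
[4.1.1.1] false AND false = false
[4.1.1] NOT false = true
[4.1.2.1.1] true → false = false
[4.1.2.1] NOT false = true
[4.1.2] NOT true = false
[4.1] true AND false = false
[4] NOT false = true
[root] true OR true OR false OR true = true
Overall: true → allowed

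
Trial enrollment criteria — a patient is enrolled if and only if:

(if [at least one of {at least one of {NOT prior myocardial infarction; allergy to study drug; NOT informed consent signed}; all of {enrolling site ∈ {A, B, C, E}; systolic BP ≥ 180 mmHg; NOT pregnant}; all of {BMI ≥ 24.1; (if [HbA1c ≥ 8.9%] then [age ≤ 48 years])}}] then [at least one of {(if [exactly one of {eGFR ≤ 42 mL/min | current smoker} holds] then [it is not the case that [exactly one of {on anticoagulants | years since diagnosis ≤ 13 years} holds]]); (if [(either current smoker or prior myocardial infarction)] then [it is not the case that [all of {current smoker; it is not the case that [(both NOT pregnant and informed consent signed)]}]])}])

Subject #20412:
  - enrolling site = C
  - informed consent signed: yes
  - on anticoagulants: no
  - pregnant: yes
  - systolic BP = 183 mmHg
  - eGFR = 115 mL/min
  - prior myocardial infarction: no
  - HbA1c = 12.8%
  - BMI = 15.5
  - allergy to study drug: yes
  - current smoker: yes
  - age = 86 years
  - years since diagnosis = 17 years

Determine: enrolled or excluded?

Enrolled

Atomic conditions:
  NOT prior myocardial infarction: no → true
  allergy to study drug: yes → true
  NOT informed consent signed: yes → false
  enrolling site ∈ {A, B, C, E}: C is in the set → true
  systolic BP ≥ 180 mmHg: 183 ≥ 180 is true
  NOT pregnant: yes → false
  BMI ≥ 24.1: 15.5 ≥ 24.1 is false
  HbA1c ≥ 8.9%: 12.8 ≥ 8.9 is true
  age ≤ 48 years: 86 ≤ 48 is false
  eGFR ≤ 42 mL/min: 115 ≤ 42 is false
  current smoker: yes → true
  on anticoagulants: no → false
  years since diagnosis ≤ 13 years: 17 ≤ 13 is false
  prior myocardial infarction: no → false
  informed consent signed: yes → true
Combine:
[1.1] true OR true OR false = true
[1.2] true AND true AND false = false
[1.3.2] true → false = false
[1.3] false AND false = false
[1] true OR false OR false = true
[2.1.1] exactly-one(false, true) = true
[2.1.2.1] exactly-one(false, false) = false
[2.1.2] NOT false = true
[2.1] true → true = true
[2.2.1] true OR false = true
[2.2.2.1.2.1] false AND true = false
[2.2.2.1.2] NOT false = true
[2.2.2.1] true AND true = true
[2.2.2] NOT true = false
[2.2] true → false = false
[2] true OR false = true
[root] true → true = true
Overall: true → enrolled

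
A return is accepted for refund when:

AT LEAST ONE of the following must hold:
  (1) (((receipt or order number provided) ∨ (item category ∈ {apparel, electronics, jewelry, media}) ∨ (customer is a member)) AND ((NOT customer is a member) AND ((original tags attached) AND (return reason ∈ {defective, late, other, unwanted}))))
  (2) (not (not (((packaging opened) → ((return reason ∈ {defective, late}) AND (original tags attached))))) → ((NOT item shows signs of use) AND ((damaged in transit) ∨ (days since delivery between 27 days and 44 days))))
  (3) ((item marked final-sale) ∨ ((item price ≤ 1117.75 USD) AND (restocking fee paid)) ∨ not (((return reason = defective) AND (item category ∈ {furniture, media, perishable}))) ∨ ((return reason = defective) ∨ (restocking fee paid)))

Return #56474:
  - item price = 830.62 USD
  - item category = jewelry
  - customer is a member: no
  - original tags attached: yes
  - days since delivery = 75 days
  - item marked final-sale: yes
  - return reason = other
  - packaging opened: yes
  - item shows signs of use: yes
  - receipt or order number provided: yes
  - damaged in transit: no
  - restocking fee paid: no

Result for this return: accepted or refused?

Accepted

Atomic conditions:
  receipt or order number provided: yes → true
  item category ∈ {apparel, electronics, jewelry, media}: jewelry is in the set → true
  customer is a member: no → false
  NOT customer is a member: no → true
  original tags attached: yes → true
  return reason ∈ {defective, late, other, unwanted}: other is in the set → true
  packaging opened: yes → true
  return reason ∈ {defective, late}: other is not in the set → false
  NOT item shows signs of use: yes → false
  damaged in transit: no → false
  days since delivery between 27 days and 44 days: 75 in [27, 44] is false
  item marked final-sale: yes → true
  item price ≤ 1117.75 USD: 830.62 ≤ 1117.75 is true
  restocking fee paid: no → false
  return reason = defective: other == defective is false
  item category ∈ {furniture, media, perishable}: jewelry is not in the set → false
Combine:
[1.1] true OR true OR false = true
[1.2.2] true AND true = true
[1.2] true AND true = true
[1] true AND true = true
[2.1.1.1.2] false AND true = false
[2.1.1.1] true → false = false
[2.1.1] NOT false = true
[2.1] NOT true = false
[2.2.2] false OR false = false
[2.2] false AND false = false
[2] false → false (antecedent false ⇒ implication holds) = true
[3.2] true AND false = false
[3.3.1] false AND false = false
[3.3] NOT false = true
[3.4] false OR false = false
[3] true OR false OR true OR false = true
[root] true OR true OR true = true
Overall: true → accepted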